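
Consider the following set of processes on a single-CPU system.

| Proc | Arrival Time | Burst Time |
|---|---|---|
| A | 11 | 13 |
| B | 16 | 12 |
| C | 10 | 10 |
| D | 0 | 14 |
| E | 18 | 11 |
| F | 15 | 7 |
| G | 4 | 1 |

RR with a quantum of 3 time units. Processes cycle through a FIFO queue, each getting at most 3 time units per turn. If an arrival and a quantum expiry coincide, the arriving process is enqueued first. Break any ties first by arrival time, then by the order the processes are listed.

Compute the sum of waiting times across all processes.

200

Schedule: | D 0-6 | G 6-7 | D 7-10 | C 10-13 | D 13-16 | A 16-19 | C 19-22 | F 22-25 | B 25-28 | D 28-30 | E 30-33 | A 33-36 | C 36-39 | F 39-42 | B 42-45 | E 45-48 | A 48-51 | C 51-52 | F 52-53 | B 53-56 | E 56-59 | A 59-62 | B 62-65 | E 65-67 | A 67-68 |
Completion: A=68  B=65  C=52  D=30  E=67  F=53  G=7
Waiting = turnaround − burst: A=44, B=37, C=32, D=16, E=38, F=31, G=2
Total waiting = 44 + 37 + 32 + 16 + 38 + 31 + 2 = 200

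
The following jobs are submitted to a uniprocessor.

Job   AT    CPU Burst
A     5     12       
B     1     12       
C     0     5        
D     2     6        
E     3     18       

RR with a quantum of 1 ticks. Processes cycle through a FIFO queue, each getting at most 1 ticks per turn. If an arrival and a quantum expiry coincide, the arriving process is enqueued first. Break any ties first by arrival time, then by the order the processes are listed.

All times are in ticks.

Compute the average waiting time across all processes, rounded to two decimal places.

Gantt: | C 0-1 | B 1-2 | C 2-3 | D 3-4 | B 4-5 | E 5-6 | C 6-7 | D 7-8 | A 8-9 | B 9-10 | E 10-11 | C 11-12 | D 12-13 | A 13-14 | B 14-15 | E 15-16 | C 16-17 | D 17-18 | A 18-19 | B 19-20 | E 20-21 | D 21-22 | A 22-23 | B 23-24 | E 24-25 | D 25-26 | A 26-27 | B 27-28 | E 28-29 | A 29-30 | B 30-31 | E 31-32 | A 32-33 | B 33-34 | E 34-35 | A 35-36 | B 36-37 | E 37-38 | A 38-39 | B 39-40 | E 40-41 | A 41-42 | B 42-43 | E 43-44 | A 44-45 | E 45-46 | A 46-47 | E 47-53 |
Completion: A=47  B=43  C=17  D=26  E=53
Turnaround (C−A): A=42  B=42  C=17  D=24  E=50
Waiting times: A=30, B=30, C=12, D=18, E=32
Average waiting = (30+30+12+18+32) / 5 = 122/5 = 24.40

24.40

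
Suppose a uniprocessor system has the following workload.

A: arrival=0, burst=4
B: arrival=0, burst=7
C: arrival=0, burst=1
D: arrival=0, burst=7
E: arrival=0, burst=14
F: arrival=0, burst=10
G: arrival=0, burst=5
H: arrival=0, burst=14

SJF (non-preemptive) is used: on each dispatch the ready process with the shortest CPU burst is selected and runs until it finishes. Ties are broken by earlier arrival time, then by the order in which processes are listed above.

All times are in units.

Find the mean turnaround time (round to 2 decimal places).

25.13

Gantt: | C 0-1 | A 1-5 | G 5-10 | B 10-17 | D 17-24 | F 24-34 | E 34-48 | H 48-62 |
Completion: A=5  B=17  C=1  D=24  E=48  F=34  G=10  H=62
Turnaround (C−A): A=5  B=17  C=1  D=24  E=48  F=34  G=10  H=62
Turnaround times: A=5, B=17, C=1, D=24, E=48, F=34, G=10, H=62
Average turnaround = (5+17+1+24+48+34+10+62) / 8 = 201/8 = 25.13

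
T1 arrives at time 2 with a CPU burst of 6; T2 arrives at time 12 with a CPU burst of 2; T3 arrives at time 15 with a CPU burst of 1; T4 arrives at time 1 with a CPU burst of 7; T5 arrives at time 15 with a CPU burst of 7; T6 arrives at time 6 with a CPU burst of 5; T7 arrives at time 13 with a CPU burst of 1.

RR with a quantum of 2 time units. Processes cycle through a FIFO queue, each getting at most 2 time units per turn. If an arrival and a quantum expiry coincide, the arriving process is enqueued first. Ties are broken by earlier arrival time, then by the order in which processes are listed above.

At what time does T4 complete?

Timeline: | idle 0-1 | T4 1-3 | T1 3-5 | T4 5-7 | T1 7-9 | T6 9-11 | T4 11-13 | T1 13-15 | T6 15-17 | T2 17-19 | T7 19-20 | T4 20-21 | T3 21-22 | T5 22-24 | T6 24-25 | T5 25-30 |
Completion: T1=15  T2=19  T3=22  T4=21  T5=30  T6=25  T7=20
Turnaround (C−A): T1=13  T2=7  T3=7  T4=20  T5=15  T6=19  T7=7

21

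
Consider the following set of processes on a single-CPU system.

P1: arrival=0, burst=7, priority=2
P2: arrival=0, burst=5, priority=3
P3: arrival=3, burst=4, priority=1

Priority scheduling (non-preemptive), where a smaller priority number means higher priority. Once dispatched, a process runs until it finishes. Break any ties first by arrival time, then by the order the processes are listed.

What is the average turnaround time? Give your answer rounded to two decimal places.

Timeline: | P1 0-7 | P3 7-11 | P2 11-16 |
Completion: P1=7  P2=16  P3=11
Turnaround (C−A): P1=7  P2=16  P3=8
Turnaround times: P1=7, P2=16, P3=8
Average turnaround = (7+16+8) / 3 = 31/3 = 10.33

10.33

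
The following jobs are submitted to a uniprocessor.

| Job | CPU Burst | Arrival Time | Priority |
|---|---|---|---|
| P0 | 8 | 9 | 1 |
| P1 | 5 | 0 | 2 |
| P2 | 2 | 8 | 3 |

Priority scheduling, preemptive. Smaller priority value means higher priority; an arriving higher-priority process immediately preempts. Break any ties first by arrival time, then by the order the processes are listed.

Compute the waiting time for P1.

0

Gantt: | P1 0-5 | idle 5-8 | P2 8-9 | P0 9-17 | P2 17-18 |
Completion: P0=17  P1=5  P2=18
Waiting(P1) = turnaround − burst = 5 − 5 = 0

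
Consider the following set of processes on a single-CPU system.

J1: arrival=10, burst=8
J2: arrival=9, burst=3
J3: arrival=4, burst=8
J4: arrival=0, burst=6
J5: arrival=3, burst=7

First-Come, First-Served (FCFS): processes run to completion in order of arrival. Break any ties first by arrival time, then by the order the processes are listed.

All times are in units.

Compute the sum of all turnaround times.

Schedule: | J4 0-6 | J5 6-13 | J3 13-21 | J2 21-24 | J1 24-32 |
Completion: J1=32  J2=24  J3=21  J4=6  J5=13
Turnaround (C−A): J1=22  J2=15  J3=17  J4=6  J5=10
Turnaround = completion − arrival: J1=22, J2=15, J3=17, J4=6, J5=10
Total turnaround = 22 + 15 + 17 + 6 + 10 = 70

70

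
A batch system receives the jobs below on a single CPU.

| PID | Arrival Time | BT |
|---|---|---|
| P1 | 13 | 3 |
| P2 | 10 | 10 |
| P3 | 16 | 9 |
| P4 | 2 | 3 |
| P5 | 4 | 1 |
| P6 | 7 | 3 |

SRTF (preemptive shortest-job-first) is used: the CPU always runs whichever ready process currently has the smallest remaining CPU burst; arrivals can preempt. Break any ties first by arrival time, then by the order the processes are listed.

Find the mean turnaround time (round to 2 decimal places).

Gantt: | idle 0-2 | P4 2-5 | P5 5-6 | idle 6-7 | P6 7-10 | P2 10-13 | P1 13-16 | P2 16-23 | P3 23-32 |
Completion: P1=16  P2=23  P3=32  P4=5  P5=6  P6=10
Turnaround (C−A): P1=3  P2=13  P3=16  P4=3  P5=2  P6=3
Turnaround times: P1=3, P2=13, P3=16, P4=3, P5=2, P6=3
Average turnaround = (3+13+16+3+2+3) / 6 = 40/6 = 6.67

6.67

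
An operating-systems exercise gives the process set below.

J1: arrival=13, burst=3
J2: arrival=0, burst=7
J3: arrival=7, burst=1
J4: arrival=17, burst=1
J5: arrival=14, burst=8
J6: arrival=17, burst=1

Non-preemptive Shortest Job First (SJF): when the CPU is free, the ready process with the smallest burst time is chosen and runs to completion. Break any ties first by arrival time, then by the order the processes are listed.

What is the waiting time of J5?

2

Timeline: | J2 0-7 | J3 7-8 | idle 8-13 | J1 13-16 | J5 16-24 | J4 24-25 | J6 25-26 |
Completion: J1=16  J2=7  J3=8  J4=25  J5=24  J6=26
Waiting(J5) = turnaround − burst = 10 − 8 = 2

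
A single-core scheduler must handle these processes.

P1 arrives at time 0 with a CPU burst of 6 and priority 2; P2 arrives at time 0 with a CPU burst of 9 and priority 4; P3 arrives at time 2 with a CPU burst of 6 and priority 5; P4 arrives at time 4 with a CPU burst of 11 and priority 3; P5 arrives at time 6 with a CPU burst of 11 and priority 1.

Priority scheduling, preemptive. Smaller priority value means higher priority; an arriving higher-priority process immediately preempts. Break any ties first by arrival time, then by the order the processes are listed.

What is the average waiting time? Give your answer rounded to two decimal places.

Timeline: | P1 0-6 | P5 6-17 | P4 17-28 | P2 28-37 | P3 37-43 |
Completion: P1=6  P2=37  P3=43  P4=28  P5=17
Waiting times: P1=0, P2=28, P3=35, P4=13, P5=0
Average waiting = (0+28+35+13+0) / 5 = 76/5 = 15.20

15.20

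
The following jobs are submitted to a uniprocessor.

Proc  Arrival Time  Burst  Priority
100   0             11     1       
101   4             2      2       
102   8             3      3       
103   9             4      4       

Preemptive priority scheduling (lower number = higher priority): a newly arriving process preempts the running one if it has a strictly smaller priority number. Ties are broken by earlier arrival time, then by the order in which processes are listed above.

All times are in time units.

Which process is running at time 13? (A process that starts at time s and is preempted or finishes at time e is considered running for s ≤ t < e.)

Gantt: | 100 0-11 | 101 11-13 | 102 13-16 | 103 16-20 |
Completion: 100=11  101=13  102=16  103=20

102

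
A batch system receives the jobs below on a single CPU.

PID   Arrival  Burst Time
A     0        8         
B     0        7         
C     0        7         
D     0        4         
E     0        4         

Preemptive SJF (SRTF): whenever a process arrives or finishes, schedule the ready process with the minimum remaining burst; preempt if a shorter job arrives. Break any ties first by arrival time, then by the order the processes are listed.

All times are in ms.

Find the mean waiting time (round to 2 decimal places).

9.80

Gantt: | D 0-4 | E 4-8 | B 8-15 | C 15-22 | A 22-30 |
Completion: A=30  B=15  C=22  D=4  E=8
Waiting times: A=22, B=8, C=15, D=0, E=4
Average waiting = (22+8+15+0+4) / 5 = 49/5 = 9.80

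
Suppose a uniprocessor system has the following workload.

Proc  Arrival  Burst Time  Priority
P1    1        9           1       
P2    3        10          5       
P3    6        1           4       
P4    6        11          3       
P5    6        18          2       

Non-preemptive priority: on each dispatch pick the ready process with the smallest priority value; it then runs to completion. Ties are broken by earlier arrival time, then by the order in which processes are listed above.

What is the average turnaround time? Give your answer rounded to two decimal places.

29.00

Timeline: | idle 0-1 | P1 1-10 | P5 10-28 | P4 28-39 | P3 39-40 | P2 40-50 |
Completion: P1=10  P2=50  P3=40  P4=39  P5=28
Turnaround (C−A): P1=9  P2=47  P3=34  P4=33  P5=22
Turnaround times: P1=9, P2=47, P3=34, P4=33, P5=22
Average turnaround = (9+47+34+33+22) / 5 = 145/5 = 29.00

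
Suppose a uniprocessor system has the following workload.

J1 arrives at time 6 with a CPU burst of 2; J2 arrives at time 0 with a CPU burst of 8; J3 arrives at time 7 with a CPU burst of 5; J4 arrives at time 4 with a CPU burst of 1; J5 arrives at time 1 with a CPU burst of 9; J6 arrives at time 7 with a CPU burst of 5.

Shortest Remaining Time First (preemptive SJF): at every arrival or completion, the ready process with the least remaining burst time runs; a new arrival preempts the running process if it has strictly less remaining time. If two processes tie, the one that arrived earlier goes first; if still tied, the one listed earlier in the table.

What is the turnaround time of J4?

Gantt: | J2 0-4 | J4 4-5 | J2 5-6 | J1 6-8 | J2 8-11 | J3 11-16 | J6 16-21 | J5 21-30 |
Completion: J1=8  J2=11  J3=16  J4=5  J5=30  J6=21
Turnaround(J4) = completion − arrival = 5 − 4 = 1

1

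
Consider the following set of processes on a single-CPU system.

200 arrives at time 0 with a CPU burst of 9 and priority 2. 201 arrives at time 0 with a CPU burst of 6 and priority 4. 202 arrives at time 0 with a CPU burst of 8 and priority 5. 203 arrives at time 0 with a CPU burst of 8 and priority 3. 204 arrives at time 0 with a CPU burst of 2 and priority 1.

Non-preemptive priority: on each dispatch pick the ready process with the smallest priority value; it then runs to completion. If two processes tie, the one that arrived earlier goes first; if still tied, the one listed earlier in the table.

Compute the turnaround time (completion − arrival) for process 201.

Gantt: | 204 0-2 | 200 2-11 | 203 11-19 | 201 19-25 | 202 25-33 |
Completion: 200=11  201=25  202=33  203=19  204=2
Turnaround(201) = completion − arrival = 25 − 0 = 25

25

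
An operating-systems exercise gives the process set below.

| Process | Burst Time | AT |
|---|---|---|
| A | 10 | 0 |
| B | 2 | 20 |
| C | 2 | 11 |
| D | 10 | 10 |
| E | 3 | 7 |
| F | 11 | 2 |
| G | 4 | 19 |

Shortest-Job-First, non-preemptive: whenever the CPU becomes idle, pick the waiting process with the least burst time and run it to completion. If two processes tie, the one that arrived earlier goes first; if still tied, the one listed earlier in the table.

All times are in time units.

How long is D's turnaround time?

Timeline: | A 0-10 | E 10-13 | C 13-15 | D 15-25 | B 25-27 | G 27-31 | F 31-42 |
Completion: A=10  B=27  C=15  D=25  E=13  F=42  G=31
Turnaround (C−A): A=10  B=7  C=4  D=15  E=6  F=40  G=12
Turnaround(D) = completion − arrival = 25 − 10 = 15

15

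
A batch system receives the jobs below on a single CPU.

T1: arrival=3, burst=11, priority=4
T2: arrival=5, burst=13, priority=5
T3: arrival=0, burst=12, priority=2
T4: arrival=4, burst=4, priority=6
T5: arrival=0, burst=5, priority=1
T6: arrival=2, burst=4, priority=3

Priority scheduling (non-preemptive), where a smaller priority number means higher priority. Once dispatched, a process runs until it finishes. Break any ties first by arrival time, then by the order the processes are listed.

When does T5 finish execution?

5

Schedule: | T5 0-5 | T3 5-17 | T6 17-21 | T1 21-32 | T2 32-45 | T4 45-49 |
Completion: T1=32  T2=45  T3=17  T4=49  T5=5  T6=21
Turnaround (C−A): T1=29  T2=40  T3=17  T4=45  T5=5  T6=19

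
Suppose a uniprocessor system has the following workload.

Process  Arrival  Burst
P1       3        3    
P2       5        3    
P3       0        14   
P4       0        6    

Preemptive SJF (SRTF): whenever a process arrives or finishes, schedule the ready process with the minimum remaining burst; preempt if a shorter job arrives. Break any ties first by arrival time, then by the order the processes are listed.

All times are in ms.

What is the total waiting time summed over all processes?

19

Gantt: | P4 0-6 | P1 6-9 | P2 9-12 | P3 12-26 |
Completion: P1=9  P2=12  P3=26  P4=6
Waiting = turnaround − burst: P1=3, P2=4, P3=12, P4=0
Total waiting = 3 + 4 + 12 + 0 = 19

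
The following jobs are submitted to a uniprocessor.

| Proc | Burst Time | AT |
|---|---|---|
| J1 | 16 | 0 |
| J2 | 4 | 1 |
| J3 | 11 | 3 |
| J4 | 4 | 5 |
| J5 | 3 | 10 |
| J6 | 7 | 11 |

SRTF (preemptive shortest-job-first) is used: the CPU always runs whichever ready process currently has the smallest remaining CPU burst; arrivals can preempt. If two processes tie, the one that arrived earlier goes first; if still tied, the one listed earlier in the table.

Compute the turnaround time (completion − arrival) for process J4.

Gantt: | J1 0-1 | J2 1-5 | J4 5-9 | J3 9-10 | J5 10-13 | J6 13-20 | J3 20-30 | J1 30-45 |
Completion: J1=45  J2=5  J3=30  J4=9  J5=13  J6=20
Turnaround (C−A): J1=45  J2=4  J3=27  J4=4  J5=3  J6=9
Turnaround(J4) = completion − arrival = 9 − 5 = 4

4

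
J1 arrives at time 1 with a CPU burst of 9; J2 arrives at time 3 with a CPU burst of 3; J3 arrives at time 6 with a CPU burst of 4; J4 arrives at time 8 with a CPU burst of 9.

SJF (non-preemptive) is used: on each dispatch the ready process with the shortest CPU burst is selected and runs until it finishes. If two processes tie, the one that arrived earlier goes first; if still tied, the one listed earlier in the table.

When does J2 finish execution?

Timeline: | idle 0-1 | J1 1-10 | J2 10-13 | J3 13-17 | J4 17-26 |
Completion: J1=10  J2=13  J3=17  J4=26

13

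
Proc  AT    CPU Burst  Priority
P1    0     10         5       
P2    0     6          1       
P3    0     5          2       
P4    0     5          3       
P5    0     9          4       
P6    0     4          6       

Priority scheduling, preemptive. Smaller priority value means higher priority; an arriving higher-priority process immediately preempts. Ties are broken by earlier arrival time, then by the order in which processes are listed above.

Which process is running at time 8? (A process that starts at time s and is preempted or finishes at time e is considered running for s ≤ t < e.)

Timeline: | P2 0-6 | P3 6-11 | P4 11-16 | P5 16-25 | P1 25-35 | P6 35-39 |
Completion: P1=35  P2=6  P3=11  P4=16  P5=25  P6=39
Turnaround (C−A): P1=35  P2=6  P3=11  P4=16  P5=25  P6=39

P3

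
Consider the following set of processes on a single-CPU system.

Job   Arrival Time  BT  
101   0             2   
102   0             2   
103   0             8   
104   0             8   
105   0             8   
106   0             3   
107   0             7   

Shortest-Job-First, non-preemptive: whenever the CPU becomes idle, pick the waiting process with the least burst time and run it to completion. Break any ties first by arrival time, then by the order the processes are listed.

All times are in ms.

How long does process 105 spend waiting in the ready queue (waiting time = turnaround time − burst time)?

30

Gantt: | 101 0-2 | 102 2-4 | 106 4-7 | 107 7-14 | 103 14-22 | 104 22-30 | 105 30-38 |
Completion: 101=2  102=4  103=22  104=30  105=38  106=7  107=14
Turnaround (C−A): 101=2  102=4  103=22  104=30  105=38  106=7  107=14
Waiting(105) = turnaround − burst = 38 − 8 = 30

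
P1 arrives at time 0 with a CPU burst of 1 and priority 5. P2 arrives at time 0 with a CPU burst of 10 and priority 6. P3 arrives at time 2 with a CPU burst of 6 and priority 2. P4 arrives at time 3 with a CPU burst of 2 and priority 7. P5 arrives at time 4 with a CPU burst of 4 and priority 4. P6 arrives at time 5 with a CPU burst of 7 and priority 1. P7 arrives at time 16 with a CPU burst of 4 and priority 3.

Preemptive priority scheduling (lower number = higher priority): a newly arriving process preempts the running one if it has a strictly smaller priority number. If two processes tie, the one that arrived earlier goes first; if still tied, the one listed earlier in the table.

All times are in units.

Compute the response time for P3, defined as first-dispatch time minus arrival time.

Gantt: | P1 0-1 | P2 1-2 | P3 2-5 | P6 5-12 | P3 12-15 | P5 15-16 | P7 16-20 | P5 20-23 | P2 23-32 | P4 32-34 |
Completion: P1=1  P2=32  P3=15  P4=34  P5=23  P6=12  P7=20
Turnaround (C−A): P1=1  P2=32  P3=13  P4=31  P5=19  P6=7  P7=4
Response(P3) = first start − arrival = 2 − 2 = 0

0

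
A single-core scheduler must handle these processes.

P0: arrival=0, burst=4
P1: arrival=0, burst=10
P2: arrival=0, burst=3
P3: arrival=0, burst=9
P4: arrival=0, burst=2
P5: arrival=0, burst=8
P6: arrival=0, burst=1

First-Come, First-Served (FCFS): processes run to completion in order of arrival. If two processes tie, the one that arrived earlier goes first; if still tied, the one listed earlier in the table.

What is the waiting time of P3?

17

Schedule: | P0 0-4 | P1 4-14 | P2 14-17 | P3 17-26 | P4 26-28 | P5 28-36 | P6 36-37 |
Completion: P0=4  P1=14  P2=17  P3=26  P4=28  P5=36  P6=37
Waiting(P3) = turnaround − burst = 26 − 9 = 17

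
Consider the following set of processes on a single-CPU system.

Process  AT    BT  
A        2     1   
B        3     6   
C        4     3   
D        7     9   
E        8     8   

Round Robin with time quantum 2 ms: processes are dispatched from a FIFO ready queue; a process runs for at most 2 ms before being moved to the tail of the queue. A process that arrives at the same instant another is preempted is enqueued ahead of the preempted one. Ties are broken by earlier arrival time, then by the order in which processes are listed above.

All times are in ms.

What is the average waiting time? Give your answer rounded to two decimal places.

Schedule: | idle 0-2 | A 2-3 | B 3-5 | C 5-7 | B 7-9 | D 9-11 | C 11-12 | E 12-14 | B 14-16 | D 16-18 | E 18-20 | D 20-22 | E 22-24 | D 24-26 | E 26-28 | D 28-29 |
Completion: A=3  B=16  C=12  D=29  E=28
Turnaround (C−A): A=1  B=13  C=8  D=22  E=20
Waiting times: A=0, B=7, C=5, D=13, E=12
Average waiting = (0+7+5+13+12) / 5 = 37/5 = 7.40

7.40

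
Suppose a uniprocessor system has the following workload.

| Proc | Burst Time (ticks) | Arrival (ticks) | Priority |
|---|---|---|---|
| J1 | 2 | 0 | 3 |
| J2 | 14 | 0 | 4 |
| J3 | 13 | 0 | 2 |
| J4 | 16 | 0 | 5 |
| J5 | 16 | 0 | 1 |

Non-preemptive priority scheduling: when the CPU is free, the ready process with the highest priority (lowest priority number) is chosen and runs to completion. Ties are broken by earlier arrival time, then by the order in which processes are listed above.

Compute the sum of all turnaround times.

Gantt: | J5 0-16 | J3 16-29 | J1 29-31 | J2 31-45 | J4 45-61 |
Completion: J1=31  J2=45  J3=29  J4=61  J5=16
Turnaround (C−A): J1=31  J2=45  J3=29  J4=61  J5=16
Turnaround = completion − arrival: J1=31, J2=45, J3=29, J4=61, J5=16
Total turnaround = 31 + 45 + 29 + 61 + 16 = 182

182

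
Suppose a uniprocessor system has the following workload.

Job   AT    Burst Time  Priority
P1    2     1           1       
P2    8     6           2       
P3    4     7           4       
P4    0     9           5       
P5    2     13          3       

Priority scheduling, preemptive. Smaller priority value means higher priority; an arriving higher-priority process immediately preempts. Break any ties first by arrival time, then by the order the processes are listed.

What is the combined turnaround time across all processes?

Schedule: | P4 0-2 | P1 2-3 | P5 3-8 | P2 8-14 | P5 14-22 | P3 22-29 | P4 29-36 |
Completion: P1=3  P2=14  P3=29  P4=36  P5=22
Turnaround (C−A): P1=1  P2=6  P3=25  P4=36  P5=20
Turnaround = completion − arrival: P1=1, P2=6, P3=25, P4=36, P5=20
Total turnaround = 1 + 6 + 25 + 36 + 20 = 88

88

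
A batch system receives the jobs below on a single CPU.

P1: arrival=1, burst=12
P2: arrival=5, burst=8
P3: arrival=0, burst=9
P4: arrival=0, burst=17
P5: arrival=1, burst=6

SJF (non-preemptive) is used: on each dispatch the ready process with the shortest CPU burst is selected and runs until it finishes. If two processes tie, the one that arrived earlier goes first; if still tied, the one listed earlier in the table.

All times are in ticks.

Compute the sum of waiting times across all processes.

75

Schedule: | P3 0-9 | P5 9-15 | P2 15-23 | P1 23-35 | P4 35-52 |
Completion: P1=35  P2=23  P3=9  P4=52  P5=15
Turnaround (C−A): P1=34  P2=18  P3=9  P4=52  P5=14
Waiting = turnaround − burst: P1=22, P2=10, P3=0, P4=35, P5=8
Total waiting = 22 + 10 + 0 + 35 + 8 = 75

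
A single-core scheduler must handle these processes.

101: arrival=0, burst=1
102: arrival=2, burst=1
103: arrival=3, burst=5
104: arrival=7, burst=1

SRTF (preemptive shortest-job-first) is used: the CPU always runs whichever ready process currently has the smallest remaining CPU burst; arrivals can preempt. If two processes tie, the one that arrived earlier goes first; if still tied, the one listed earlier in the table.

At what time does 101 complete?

Schedule: | 101 0-1 | idle 1-2 | 102 2-3 | 103 3-8 | 104 8-9 |
Completion: 101=1  102=3  103=8  104=9

1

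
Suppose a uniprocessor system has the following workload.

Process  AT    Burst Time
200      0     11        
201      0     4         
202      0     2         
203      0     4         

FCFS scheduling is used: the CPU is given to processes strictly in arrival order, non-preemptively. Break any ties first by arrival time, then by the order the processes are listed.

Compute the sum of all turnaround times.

64

Gantt: | 200 0-11 | 201 11-15 | 202 15-17 | 203 17-21 |
Completion: 200=11  201=15  202=17  203=21
Turnaround = completion − arrival: 200=11, 201=15, 202=17, 203=21
Total turnaround = 11 + 15 + 17 + 21 = 64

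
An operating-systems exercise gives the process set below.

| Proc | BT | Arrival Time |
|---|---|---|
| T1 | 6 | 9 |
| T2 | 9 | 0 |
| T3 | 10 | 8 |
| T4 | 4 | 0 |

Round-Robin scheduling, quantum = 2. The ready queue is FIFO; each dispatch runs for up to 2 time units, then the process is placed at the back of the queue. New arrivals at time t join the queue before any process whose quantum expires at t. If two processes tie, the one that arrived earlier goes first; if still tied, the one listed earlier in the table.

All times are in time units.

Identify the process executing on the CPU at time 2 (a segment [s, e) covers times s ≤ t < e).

Schedule: | T2 0-2 | T4 2-4 | T2 4-6 | T4 6-8 | T2 8-10 | T3 10-12 | T1 12-14 | T2 14-16 | T3 16-18 | T1 18-20 | T2 20-21 | T3 21-23 | T1 23-25 | T3 25-29 |
Completion: T1=25  T2=21  T3=29  T4=8
Turnaround (C−A): T1=16  T2=21  T3=21  T4=8

T4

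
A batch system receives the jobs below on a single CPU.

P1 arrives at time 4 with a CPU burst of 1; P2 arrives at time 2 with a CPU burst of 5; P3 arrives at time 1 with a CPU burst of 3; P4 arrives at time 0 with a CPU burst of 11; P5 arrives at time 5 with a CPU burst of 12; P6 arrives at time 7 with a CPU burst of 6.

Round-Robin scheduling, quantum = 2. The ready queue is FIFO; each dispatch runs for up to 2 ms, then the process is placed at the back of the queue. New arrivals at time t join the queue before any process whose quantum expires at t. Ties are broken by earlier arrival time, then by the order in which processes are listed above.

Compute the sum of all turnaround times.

122

Gantt: | P4 0-2 | P3 2-4 | P2 4-6 | P4 6-8 | P1 8-9 | P3 9-10 | P5 10-12 | P2 12-14 | P6 14-16 | P4 16-18 | P5 18-20 | P2 20-21 | P6 21-23 | P4 23-25 | P5 25-27 | P6 27-29 | P4 29-31 | P5 31-33 | P4 33-34 | P5 34-38 |
Completion: P1=9  P2=21  P3=10  P4=34  P5=38  P6=29
Turnaround (C−A): P1=5  P2=19  P3=9  P4=34  P5=33  P6=22
Turnaround = completion − arrival: P1=5, P2=19, P3=9, P4=34, P5=33, P6=22
Total turnaround = 5 + 19 + 9 + 34 + 33 + 22 = 122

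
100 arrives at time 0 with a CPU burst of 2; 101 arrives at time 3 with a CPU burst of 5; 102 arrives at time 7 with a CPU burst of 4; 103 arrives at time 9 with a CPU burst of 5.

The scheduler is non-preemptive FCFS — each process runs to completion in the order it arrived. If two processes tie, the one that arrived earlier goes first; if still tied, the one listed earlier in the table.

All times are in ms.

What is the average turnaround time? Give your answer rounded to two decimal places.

Timeline: | 100 0-2 | idle 2-3 | 101 3-8 | 102 8-12 | 103 12-17 |
Completion: 100=2  101=8  102=12  103=17
Turnaround times: 100=2, 101=5, 102=5, 103=8
Average turnaround = (2+5+5+8) / 4 = 20/4 = 5.00

5.00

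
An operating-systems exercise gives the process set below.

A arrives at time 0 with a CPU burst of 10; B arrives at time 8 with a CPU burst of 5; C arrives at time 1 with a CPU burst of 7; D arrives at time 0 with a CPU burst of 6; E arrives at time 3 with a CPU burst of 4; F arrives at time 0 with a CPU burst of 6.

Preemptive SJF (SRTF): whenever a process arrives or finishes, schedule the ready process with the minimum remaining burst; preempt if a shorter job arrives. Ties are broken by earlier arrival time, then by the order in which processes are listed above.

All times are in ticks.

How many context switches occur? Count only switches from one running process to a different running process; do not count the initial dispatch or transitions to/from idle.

Schedule: | D 0-6 | E 6-10 | B 10-15 | F 15-21 | C 21-28 | A 28-38 |
Completion: A=38  B=15  C=28  D=6  E=10  F=21
Turnaround (C−A): A=38  B=7  C=27  D=6  E=7  F=21

5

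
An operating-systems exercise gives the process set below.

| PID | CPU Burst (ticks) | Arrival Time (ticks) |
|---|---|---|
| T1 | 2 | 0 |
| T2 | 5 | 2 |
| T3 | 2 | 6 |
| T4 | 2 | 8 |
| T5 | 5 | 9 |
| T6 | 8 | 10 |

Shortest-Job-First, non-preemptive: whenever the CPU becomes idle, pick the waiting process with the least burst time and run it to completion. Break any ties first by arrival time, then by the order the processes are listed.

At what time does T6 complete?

Schedule: | T1 0-2 | T2 2-7 | T3 7-9 | T4 9-11 | T5 11-16 | T6 16-24 |
Completion: T1=2  T2=7  T3=9  T4=11  T5=16  T6=24

24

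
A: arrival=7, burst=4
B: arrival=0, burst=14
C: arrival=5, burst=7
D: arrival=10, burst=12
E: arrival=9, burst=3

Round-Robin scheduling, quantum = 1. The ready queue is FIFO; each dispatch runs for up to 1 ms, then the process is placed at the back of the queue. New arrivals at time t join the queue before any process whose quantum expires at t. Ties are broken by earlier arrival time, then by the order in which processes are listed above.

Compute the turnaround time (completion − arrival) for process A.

16

Gantt: | B 0-5 | C 5-6 | B 6-7 | C 7-8 | A 8-9 | B 9-10 | C 10-11 | E 11-12 | A 12-13 | D 13-14 | B 14-15 | C 15-16 | E 16-17 | A 17-18 | D 18-19 | B 19-20 | C 20-21 | E 21-22 | A 22-23 | D 23-24 | B 24-25 | C 25-26 | D 26-27 | B 27-28 | C 28-29 | D 29-30 | B 30-31 | D 31-32 | B 32-33 | D 33-34 | B 34-35 | D 35-40 |
Completion: A=23  B=35  C=29  D=40  E=22
Turnaround (C−A): A=16  B=35  C=24  D=30  E=13
Turnaround(A) = completion − arrival = 23 − 7 = 16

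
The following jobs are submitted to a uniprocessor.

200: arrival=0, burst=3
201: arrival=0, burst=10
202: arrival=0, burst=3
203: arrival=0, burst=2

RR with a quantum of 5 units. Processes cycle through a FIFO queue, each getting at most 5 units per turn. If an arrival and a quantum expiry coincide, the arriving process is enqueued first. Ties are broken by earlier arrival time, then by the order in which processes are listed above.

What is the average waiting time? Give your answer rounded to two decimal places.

Timeline: | 200 0-3 | 201 3-8 | 202 8-11 | 203 11-13 | 201 13-18 |
Completion: 200=3  201=18  202=11  203=13
Waiting times: 200=0, 201=8, 202=8, 203=11
Average waiting = (0+8+8+11) / 4 = 27/4 = 6.75

6.75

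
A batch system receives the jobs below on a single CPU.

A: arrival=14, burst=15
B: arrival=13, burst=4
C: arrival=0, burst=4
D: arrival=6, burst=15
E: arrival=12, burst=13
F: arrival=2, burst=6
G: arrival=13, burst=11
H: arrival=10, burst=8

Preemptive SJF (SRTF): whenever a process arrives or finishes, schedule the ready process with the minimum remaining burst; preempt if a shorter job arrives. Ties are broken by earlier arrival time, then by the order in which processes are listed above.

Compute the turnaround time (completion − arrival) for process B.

Timeline: | C 0-4 | F 4-10 | H 10-13 | B 13-17 | H 17-22 | G 22-33 | E 33-46 | D 46-61 | A 61-76 |
Completion: A=76  B=17  C=4  D=61  E=46  F=10  G=33  H=22
Turnaround(B) = completion − arrival = 17 − 13 = 4

4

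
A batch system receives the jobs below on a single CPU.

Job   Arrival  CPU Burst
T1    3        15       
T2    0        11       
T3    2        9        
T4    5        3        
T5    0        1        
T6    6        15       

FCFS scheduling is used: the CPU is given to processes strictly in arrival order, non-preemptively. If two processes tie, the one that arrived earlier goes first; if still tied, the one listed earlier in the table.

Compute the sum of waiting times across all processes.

Gantt: | T2 0-11 | T5 11-12 | T3 12-21 | T1 21-36 | T4 36-39 | T6 39-54 |
Completion: T1=36  T2=11  T3=21  T4=39  T5=12  T6=54
Turnaround (C−A): T1=33  T2=11  T3=19  T4=34  T5=12  T6=48
Waiting = turnaround − burst: T1=18, T2=0, T3=10, T4=31, T5=11, T6=33
Total waiting = 18 + 0 + 10 + 31 + 11 + 33 = 103

103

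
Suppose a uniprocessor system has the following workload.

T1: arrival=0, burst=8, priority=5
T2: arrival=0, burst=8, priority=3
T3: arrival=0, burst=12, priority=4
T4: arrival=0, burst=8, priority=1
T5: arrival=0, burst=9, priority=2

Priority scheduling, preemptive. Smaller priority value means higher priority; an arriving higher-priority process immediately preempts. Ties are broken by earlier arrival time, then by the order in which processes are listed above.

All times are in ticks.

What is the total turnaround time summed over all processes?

132

Gantt: | T4 0-8 | T5 8-17 | T2 17-25 | T3 25-37 | T1 37-45 |
Completion: T1=45  T2=25  T3=37  T4=8  T5=17
Turnaround (C−A): T1=45  T2=25  T3=37  T4=8  T5=17
Turnaround = completion − arrival: T1=45, T2=25, T3=37, T4=8, T5=17
Total turnaround = 45 + 25 + 37 + 8 + 17 = 132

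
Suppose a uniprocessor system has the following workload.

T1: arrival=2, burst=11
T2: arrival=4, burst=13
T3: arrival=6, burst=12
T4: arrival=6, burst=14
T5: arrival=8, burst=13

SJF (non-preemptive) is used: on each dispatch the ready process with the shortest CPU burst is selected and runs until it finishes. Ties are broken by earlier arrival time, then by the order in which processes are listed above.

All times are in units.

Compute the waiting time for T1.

0

Gantt: | idle 0-2 | T1 2-13 | T3 13-25 | T2 25-38 | T5 38-51 | T4 51-65 |
Completion: T1=13  T2=38  T3=25  T4=65  T5=51
Turnaround (C−A): T1=11  T2=34  T3=19  T4=59  T5=43
Waiting(T1) = turnaround − burst = 11 − 11 = 0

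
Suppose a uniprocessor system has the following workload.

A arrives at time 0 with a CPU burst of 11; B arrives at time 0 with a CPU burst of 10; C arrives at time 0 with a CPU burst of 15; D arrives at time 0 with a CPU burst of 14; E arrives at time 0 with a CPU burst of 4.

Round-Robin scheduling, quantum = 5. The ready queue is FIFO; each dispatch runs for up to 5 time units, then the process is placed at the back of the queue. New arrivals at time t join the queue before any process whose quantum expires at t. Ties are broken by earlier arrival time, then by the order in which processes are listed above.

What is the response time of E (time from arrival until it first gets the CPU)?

20

Timeline: | A 0-5 | B 5-10 | C 10-15 | D 15-20 | E 20-24 | A 24-29 | B 29-34 | C 34-39 | D 39-44 | A 44-45 | C 45-50 | D 50-54 |
Completion: A=45  B=34  C=50  D=54  E=24
Response(E) = first start − arrival = 20 − 0 = 20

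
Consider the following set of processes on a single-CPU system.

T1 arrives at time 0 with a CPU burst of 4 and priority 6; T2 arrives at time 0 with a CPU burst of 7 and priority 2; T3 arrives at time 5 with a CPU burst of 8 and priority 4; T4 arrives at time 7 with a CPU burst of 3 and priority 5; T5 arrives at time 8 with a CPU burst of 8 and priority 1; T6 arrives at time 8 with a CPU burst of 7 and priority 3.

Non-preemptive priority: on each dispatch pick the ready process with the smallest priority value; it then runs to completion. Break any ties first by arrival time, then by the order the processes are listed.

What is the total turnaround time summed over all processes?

117

Schedule: | T2 0-7 | T3 7-15 | T5 15-23 | T6 23-30 | T4 30-33 | T1 33-37 |
Completion: T1=37  T2=7  T3=15  T4=33  T5=23  T6=30
Turnaround (C−A): T1=37  T2=7  T3=10  T4=26  T5=15  T6=22
Turnaround = completion − arrival: T1=37, T2=7, T3=10, T4=26, T5=15, T6=22
Total turnaround = 37 + 7 + 10 + 26 + 15 + 22 = 117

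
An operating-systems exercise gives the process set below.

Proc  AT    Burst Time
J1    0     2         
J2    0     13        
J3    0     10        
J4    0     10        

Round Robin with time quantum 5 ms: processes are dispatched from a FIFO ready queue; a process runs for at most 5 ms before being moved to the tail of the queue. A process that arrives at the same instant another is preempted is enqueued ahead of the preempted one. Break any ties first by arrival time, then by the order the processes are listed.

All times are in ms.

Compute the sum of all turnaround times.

Schedule: | J1 0-2 | J2 2-7 | J3 7-12 | J4 12-17 | J2 17-22 | J3 22-27 | J4 27-32 | J2 32-35 |
Completion: J1=2  J2=35  J3=27  J4=32
Turnaround (C−A): J1=2  J2=35  J3=27  J4=32
Turnaround = completion − arrival: J1=2, J2=35, J3=27, J4=32
Total turnaround = 2 + 35 + 27 + 32 = 96

96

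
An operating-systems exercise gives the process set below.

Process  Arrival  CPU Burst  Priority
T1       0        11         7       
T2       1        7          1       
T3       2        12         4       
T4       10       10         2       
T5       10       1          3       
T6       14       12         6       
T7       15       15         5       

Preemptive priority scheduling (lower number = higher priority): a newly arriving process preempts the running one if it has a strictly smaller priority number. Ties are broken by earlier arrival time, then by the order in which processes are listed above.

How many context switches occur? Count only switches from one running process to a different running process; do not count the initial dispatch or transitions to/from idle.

8

Schedule: | T1 0-1 | T2 1-8 | T3 8-10 | T4 10-20 | T5 20-21 | T3 21-31 | T7 31-46 | T6 46-58 | T1 58-68 |
Completion: T1=68  T2=8  T3=31  T4=20  T5=21  T6=58  T7=46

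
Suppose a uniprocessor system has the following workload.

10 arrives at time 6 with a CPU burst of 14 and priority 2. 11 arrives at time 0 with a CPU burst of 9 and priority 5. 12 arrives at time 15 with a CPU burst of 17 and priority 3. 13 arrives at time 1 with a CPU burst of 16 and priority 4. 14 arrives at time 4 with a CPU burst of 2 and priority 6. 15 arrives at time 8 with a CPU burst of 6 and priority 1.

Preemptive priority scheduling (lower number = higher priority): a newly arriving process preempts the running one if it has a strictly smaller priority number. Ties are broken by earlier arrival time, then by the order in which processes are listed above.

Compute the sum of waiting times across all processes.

Gantt: | 11 0-1 | 13 1-6 | 10 6-8 | 15 8-14 | 10 14-26 | 12 26-43 | 13 43-54 | 11 54-62 | 14 62-64 |
Completion: 10=26  11=62  12=43  13=54  14=64  15=14
Waiting = turnaround − burst: 10=6, 11=53, 12=11, 13=37, 14=58, 15=0
Total waiting = 6 + 53 + 11 + 37 + 58 + 0 = 165

165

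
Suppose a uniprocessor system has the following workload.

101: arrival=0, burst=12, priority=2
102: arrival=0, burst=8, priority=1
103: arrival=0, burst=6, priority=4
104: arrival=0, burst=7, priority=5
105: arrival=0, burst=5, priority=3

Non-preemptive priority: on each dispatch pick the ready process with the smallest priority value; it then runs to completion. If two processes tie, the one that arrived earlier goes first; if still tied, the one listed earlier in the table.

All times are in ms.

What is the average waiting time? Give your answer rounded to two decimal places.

16.80

Schedule: | 102 0-8 | 101 8-20 | 105 20-25 | 103 25-31 | 104 31-38 |
Completion: 101=20  102=8  103=31  104=38  105=25
Turnaround (C−A): 101=20  102=8  103=31  104=38  105=25
Waiting times: 101=8, 102=0, 103=25, 104=31, 105=20
Average waiting = (8+0+25+31+20) / 5 = 84/5 = 16.80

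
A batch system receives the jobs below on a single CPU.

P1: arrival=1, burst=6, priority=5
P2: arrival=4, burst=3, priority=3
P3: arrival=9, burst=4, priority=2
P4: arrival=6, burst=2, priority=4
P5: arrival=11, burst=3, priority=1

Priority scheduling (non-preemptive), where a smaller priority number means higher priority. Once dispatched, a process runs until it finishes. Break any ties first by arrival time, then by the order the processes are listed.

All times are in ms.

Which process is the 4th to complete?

P5

Gantt: | idle 0-1 | P1 1-7 | P2 7-10 | P3 10-14 | P5 14-17 | P4 17-19 |
Completion: P1=7  P2=10  P3=14  P4=19  P5=17
Turnaround (C−A): P1=6  P2=6  P3=5  P4=13  P5=6
Finish order: P1 → P2 → P3 → P5 → P4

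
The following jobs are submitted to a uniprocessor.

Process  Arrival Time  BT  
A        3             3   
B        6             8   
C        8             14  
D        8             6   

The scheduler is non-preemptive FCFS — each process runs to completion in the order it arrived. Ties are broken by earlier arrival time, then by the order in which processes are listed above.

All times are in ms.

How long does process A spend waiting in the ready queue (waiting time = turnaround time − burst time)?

0

Schedule: | idle 0-3 | A 3-6 | B 6-14 | C 14-28 | D 28-34 |
Completion: A=6  B=14  C=28  D=34
Turnaround (C−A): A=3  B=8  C=20  D=26
Waiting(A) = turnaround − burst = 3 − 3 = 0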